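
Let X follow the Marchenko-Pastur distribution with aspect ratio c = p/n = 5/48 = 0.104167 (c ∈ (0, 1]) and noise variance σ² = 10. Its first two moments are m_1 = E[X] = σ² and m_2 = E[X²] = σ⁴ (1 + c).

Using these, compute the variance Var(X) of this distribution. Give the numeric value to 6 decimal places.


m_1 = E[X] = σ² = 10, so m_1² = 100.
m_2 = E[X²] = σ⁴ (1 + c) = 100 · (1 + 0.104167) = 100 · 1.104167 = 110.416667.
(Note m_2 − m_1² simplifies to c · σ⁴ = 0.104167 · 100.)

Var(X) = m_2 − m_1² = 110.416667 − 100 = 10.416667.


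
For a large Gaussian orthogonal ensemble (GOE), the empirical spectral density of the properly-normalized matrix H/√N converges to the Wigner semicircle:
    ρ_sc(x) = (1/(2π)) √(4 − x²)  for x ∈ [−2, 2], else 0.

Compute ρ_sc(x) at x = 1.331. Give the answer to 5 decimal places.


ρ_sc(x) = (1/(2π)) √(4 − x²). With x = 1.331:
  4 − x² = 4 − (1.331)² = 4 − 1.771561 = 2.228439.
  √(4 − x²) = 1.492796.
  1/(2π) = 0.159155.
  ρ_sc(1.331) = 0.159155 · 1.492796 = 0.237586.

Rounded to 5 decimal places: ρ_sc(1.331) ≈ 0.23759.


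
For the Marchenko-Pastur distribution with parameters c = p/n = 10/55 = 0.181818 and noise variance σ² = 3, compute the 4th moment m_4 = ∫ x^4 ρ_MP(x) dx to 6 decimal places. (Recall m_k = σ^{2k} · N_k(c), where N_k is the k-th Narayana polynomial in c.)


E[X⁴] = σ⁸ (1 + 6c + 6c² + c³) (fourth MP moment). With σ² = 3 (so σ⁸ = 81) and c = 10/55 = 0.181818: E[X⁴] = 81 · (1 + 6·0.181818 + 6·(0.181818)² + (0.181818)³) = 81 · 2.295267.

So E[X^4] = 185.916604.


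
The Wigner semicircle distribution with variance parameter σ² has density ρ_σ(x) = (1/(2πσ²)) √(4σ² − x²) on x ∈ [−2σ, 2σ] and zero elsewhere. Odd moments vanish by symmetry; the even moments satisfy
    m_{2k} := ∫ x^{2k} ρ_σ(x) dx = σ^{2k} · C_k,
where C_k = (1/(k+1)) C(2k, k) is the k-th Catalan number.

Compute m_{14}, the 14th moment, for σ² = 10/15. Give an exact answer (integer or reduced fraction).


By the scaled semicircle moment identity, m_{2k} = σ^{2k} · C_k with k = 7.
C_7 = (1/(k+1)) · C(2k, k) = (1/8) · C(14, 7) = (1/8) · 3432 = 429.
σ^{2k} = (σ²)^k = (10/15)^7 = 128/2187.

Therefore m_{14} = σ^{14} · C_7 = (128/2187) · 429 = 18304/729.


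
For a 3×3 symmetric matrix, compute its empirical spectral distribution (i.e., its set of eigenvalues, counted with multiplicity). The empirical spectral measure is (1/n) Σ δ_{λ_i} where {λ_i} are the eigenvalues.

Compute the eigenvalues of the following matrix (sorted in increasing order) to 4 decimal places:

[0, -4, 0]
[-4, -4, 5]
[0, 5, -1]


Since M is real symmetric, all three eigenvalues are real; they are the roots of det(λI − M) = λ³ − (tr M) λ² + s λ − det M, where s is the sum of the principal 2×2 minors.
tr M = 0 + (-4) + (-1) = -5.
s = (0·(-4) − (-4)²) + (0·(-1) − 0²) + ((-4)·(-1) − 5²) = -16 + 0 + (-21) = -37.
det M (expand along row 1) = 0·(-21) − (-4)·4 + 0·(-20) = 16.
Characteristic polynomial: λ³ + 5λ² − 37λ − 16 = 0.
Substitute λ = y + (tr M)/3 = y − 1.666667 to remove the quadratic term: y³ + p·y + q = 0 with p = s − (tr M)²/3 = -45.333333 and q = −2(tr M)³/27 + (tr M)·s/3 − det M = 54.925926.
Three real roots ⇒ use the trigonometric (Viète) form: r = 2√(−p/3) = 7.774603, φ = arccos(3q/(p·r)) = arccos(-0.467523) = 2.057283 rad.
y_k = r·cos(φ/3 − 2πk/3) for k = 0, 1, 2 gives y = 6.017056, 1.255228, -7.272284.
λ_k = y_k − 1.666667 gives λ = 4.3504, -0.4114, -8.9390 (check: the sum is -5.0000 = tr M).

Eigenvalues sorted in increasing order: [-8.9390, -0.4114, 4.3504].


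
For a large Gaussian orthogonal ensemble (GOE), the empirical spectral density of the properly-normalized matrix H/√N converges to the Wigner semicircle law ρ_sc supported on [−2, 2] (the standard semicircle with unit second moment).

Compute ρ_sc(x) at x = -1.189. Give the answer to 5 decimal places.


ρ_sc(x) = (1/(2π)) √(4 − x²). With x = -1.189:
  4 − x² = 4 − (-1.189)² = 4 − 1.413721 = 2.586279.
  √(4 − x²) = 1.608191.
  1/(2π) = 0.159155.
  ρ_sc(-1.189) = 0.159155 · 1.608191 = 0.255952.

Rounded to 5 decimal places: ρ_sc(-1.189) ≈ 0.25595.


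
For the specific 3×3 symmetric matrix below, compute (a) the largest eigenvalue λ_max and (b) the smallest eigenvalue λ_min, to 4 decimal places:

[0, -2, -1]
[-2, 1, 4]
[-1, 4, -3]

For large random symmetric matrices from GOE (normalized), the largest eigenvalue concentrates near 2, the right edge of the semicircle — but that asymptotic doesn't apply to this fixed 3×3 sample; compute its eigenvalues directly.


Since M is real symmetric, all three eigenvalues are real; they are the roots of det(λI − M) = λ³ − (tr M) λ² + s λ − det M, where s is the sum of the principal 2×2 minors.
tr M = 0 + 1 + (-3) = -2.
s = (0·1 − (-2)²) + (0·(-3) − (-1)²) + (1·(-3) − 4²) = -4 + (-1) + (-19) = -24.
det M (expand along row 1) = 0·(-19) − (-2)·10 + (-1)·(-7) = 27.
Characteristic polynomial: λ³ + 2λ² − 24λ − 27 = 0.
Substitute λ = y + (tr M)/3 = y − 0.666667 to remove the quadratic term: y³ + p·y + q = 0 with p = s − (tr M)²/3 = -25.333333 and q = −2(tr M)³/27 + (tr M)·s/3 − det M = -10.407407.
Three real roots ⇒ use the trigonometric (Viète) form: r = 2√(−p/3) = 5.811865, φ = arccos(3q/(p·r)) = arccos(0.212059) = 1.357115 rad.
y_k = r·cos(φ/3 − 2πk/3) for k = 0, 1, 2 gives y = 5.227267, -0.413612, -4.813655.
λ_k = y_k − 0.666667 gives λ = 4.5606, -1.0803, -5.4803 (check: the sum is -2.0000 = tr M).

Hence λ_max = 4.5606 and λ_min = -5.4803.


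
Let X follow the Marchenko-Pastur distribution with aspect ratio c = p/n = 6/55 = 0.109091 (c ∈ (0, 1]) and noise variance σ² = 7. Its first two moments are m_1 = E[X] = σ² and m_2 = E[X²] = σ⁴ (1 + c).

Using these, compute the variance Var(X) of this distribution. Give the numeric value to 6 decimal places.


m_1 = E[X] = σ² = 7, so m_1² = 49.
m_2 = E[X²] = σ⁴ (1 + c) = 49 · (1 + 0.109091) = 49 · 1.109091 = 54.345455.
(Note m_2 − m_1² simplifies to c · σ⁴ = 0.109091 · 49.)

Var(X) = m_2 − m_1² = 54.345455 − 49 = 5.345455.


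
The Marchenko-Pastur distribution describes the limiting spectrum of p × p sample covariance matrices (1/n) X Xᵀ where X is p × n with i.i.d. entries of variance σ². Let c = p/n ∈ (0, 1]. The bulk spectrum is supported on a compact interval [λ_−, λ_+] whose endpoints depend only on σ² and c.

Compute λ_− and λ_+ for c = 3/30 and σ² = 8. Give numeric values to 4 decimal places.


c = 3/30 = 0.100000; √c = 0.316228.
λ_− = σ² (1 − √c)² = 8 · (1 − 0.316228)² = 8 · (0.683772)² = 3.740356.
λ_+ = σ² (1 + √c)² = 8 · (1 + 0.316228)² = 8 · (1.316228)² = 13.859644.

Rounded to 4 decimal places: λ_− ≈ 3.7404, λ_+ ≈ 13.8596.


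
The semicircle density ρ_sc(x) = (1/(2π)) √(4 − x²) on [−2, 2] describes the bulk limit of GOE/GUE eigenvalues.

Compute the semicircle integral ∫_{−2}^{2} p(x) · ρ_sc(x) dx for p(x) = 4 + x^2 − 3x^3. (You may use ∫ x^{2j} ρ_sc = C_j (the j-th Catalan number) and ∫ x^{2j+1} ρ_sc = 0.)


Write p(x) = Σ a_i x^i, split into monomials and integrate each against ρ_sc separately.
Using ∫ x^{2j} ρ_sc = C_j = (1/(j+1)) C(2j, j) (Catalan numbers) and ∫ x^{2j+1} ρ_sc = 0 (odd monomials vanish by symmetry):
  i = 0 (even): a_0 · C_{0} = 4 · 1 = 4
  i = 2 (even): a_2 · C_{1} = 1 · 1 = 1
  i = 3 (odd): ∫ x^3 ρ_sc = 0 (vanishes)

Summing the contributions: ∫_{−2}^{2} p(x) ρ_sc(x) dx = 4 + 1 = 5.


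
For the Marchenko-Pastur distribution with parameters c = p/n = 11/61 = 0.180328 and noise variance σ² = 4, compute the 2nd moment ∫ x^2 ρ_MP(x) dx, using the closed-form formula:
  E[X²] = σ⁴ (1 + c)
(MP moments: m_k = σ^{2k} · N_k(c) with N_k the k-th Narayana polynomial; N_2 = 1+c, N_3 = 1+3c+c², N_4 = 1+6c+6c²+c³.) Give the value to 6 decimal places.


E[X²] = σ⁴ (1 + c) (second MP moment). With σ² = 4 (so σ⁴ = 16) and c = 11/61 = 0.180328: E[X²] = 16 · (1 + 0.180328) = 16 · 1.180328.

So E[X^2] = 18.885246.


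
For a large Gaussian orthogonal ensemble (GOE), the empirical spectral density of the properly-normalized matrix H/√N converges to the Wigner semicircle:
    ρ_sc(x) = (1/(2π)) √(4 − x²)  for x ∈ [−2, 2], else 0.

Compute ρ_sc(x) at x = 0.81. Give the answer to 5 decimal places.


ρ_sc(x) = (1/(2π)) √(4 − x²). With x = 0.81:
  4 − x² = 4 − (0.81)² = 4 − 0.656100 = 3.343900.
  √(4 − x²) = 1.828633.
  1/(2π) = 0.159155.
  ρ_sc(0.81) = 0.159155 · 1.828633 = 0.291036.

Rounded to 5 decimal places: ρ_sc(0.81) ≈ 0.29104.


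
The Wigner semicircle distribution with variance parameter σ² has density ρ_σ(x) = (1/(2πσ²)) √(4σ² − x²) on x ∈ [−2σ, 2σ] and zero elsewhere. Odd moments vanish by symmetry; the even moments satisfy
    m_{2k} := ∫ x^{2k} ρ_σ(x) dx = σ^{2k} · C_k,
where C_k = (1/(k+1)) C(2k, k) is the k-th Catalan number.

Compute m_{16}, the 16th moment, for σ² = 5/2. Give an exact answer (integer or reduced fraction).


By the scaled semicircle moment identity, m_{2k} = σ^{2k} · C_k with k = 8.
C_8 = (1/(k+1)) · C(2k, k) = (1/9) · C(16, 8) = (1/9) · 12870 = 1430.
σ^{2k} = (σ²)^k = (5/2)^8 = 390625/256.

Therefore m_{16} = σ^{16} · C_8 = (390625/256) · 1430 = 279296875/128.


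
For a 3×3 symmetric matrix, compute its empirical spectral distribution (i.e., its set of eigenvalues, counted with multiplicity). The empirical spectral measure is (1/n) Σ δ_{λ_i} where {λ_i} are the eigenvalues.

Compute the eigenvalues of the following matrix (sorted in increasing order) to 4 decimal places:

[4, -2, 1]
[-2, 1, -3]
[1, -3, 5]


Since M is real symmetric, all three eigenvalues are real; they are the roots of det(λI − M) = λ³ − (tr M) λ² + s λ − det M, where s is the sum of the principal 2×2 minors.
tr M = 4 + 1 + 5 = 10.
s = (4·1 − (-2)²) + (4·5 − 1²) + (1·5 − (-3)²) = 0 + 19 + (-4) = 15.
det M (expand along row 1) = 4·(-4) − (-2)·(-7) + 1·5 = -25.
Characteristic polynomial: λ³ − 10λ² + 15λ + 25 = 0.
Substitute λ = y + (tr M)/3 = y + 3.333333 to remove the quadratic term: y³ + p·y + q = 0 with p = s − (tr M)²/3 = -18.333333 and q = −2(tr M)³/27 + (tr M)·s/3 − det M = 0.925926.
Three real roots ⇒ use the trigonometric (Viète) form: r = 2√(−p/3) = 4.944132, φ = arccos(3q/(p·r)) = arccos(-0.030645) = 1.601447 rad.
y_k = r·cos(φ/3 − 2πk/3) for k = 0, 1, 2 gives y = 4.256265, 0.050512, -4.306777.
λ_k = y_k + 3.333333 gives λ = 7.5896, 3.3838, -0.9734 (check: the sum is 10.0000 = tr M).

Eigenvalues sorted in increasing order: [-0.9734, 3.3838, 7.5896].


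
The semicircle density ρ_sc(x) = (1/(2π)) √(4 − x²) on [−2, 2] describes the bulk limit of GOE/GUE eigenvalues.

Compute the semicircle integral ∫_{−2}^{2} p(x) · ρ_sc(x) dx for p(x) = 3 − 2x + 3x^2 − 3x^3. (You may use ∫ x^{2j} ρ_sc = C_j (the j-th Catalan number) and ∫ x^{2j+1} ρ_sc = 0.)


Write p(x) = Σ a_i x^i, split into monomials and integrate each against ρ_sc separately.
Using ∫ x^{2j} ρ_sc = C_j = (1/(j+1)) C(2j, j) (Catalan numbers) and ∫ x^{2j+1} ρ_sc = 0 (odd monomials vanish by symmetry):
  i = 0 (even): a_0 · C_{0} = 3 · 1 = 3
  i = 1 (odd): ∫ x^1 ρ_sc = 0 (vanishes)
  i = 2 (even): a_2 · C_{1} = 3 · 1 = 3
  i = 3 (odd): ∫ x^3 ρ_sc = 0 (vanishes)

Summing the contributions: ∫_{−2}^{2} p(x) ρ_sc(x) dx = 3 + 3 = 6.


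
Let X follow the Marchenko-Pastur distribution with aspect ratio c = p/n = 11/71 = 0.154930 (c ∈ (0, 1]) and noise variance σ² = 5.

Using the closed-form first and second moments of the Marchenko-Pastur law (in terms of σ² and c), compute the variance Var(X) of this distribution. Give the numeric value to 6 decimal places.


Recall the MP moments m_1 = E[X] = σ² and m_2 = E[X²] = σ⁴ (1 + c).
m_1 = E[X] = σ² = 5, so m_1² = 25.
m_2 = E[X²] = σ⁴ (1 + c) = 25 · (1 + 0.154930) = 25 · 1.154930 = 28.873239.
(Note m_2 − m_1² simplifies to c · σ⁴ = 0.154930 · 25.)

Var(X) = m_2 − m_1² = 28.873239 − 25 = 3.873239.


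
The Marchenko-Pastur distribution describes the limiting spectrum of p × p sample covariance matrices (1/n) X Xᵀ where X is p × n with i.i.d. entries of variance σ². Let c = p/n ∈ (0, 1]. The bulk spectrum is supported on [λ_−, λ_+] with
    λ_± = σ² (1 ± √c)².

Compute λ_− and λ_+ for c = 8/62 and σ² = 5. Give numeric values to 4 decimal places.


c = 8/62 = 0.129032; √c = 0.359211.
λ_− = σ² (1 − √c)² = 5 · (1 − 0.359211)² = 5 · (0.640789)² = 2.053055.
λ_+ = σ² (1 + √c)² = 5 · (1 + 0.359211)² = 5 · (1.359211)² = 9.237267.

Rounded to 4 decimal places: λ_− ≈ 2.0531, λ_+ ≈ 9.2373.


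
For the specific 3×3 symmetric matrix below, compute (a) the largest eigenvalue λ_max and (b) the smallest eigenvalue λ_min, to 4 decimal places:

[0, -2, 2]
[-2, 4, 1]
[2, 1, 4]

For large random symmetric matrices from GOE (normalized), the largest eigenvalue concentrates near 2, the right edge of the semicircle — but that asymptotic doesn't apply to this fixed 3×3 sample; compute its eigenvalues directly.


Since M is real symmetric, all three eigenvalues are real; they are the roots of det(λI − M) = λ³ − (tr M) λ² + s λ − det M, where s is the sum of the principal 2×2 minors.
tr M = 0 + 4 + 4 = 8.
s = (0·4 − (-2)²) + (0·4 − 2²) + (4·4 − 1²) = -4 + (-4) + 15 = 7.
det M (expand along row 1) = 0·15 − (-2)·(-10) + 2·(-10) = -40.
Characteristic polynomial: λ³ − 8λ² + 7λ + 40 = 0.
Substitute λ = y + (tr M)/3 = y + 2.666667 to remove the quadratic term: y³ + p·y + q = 0 with p = s − (tr M)²/3 = -14.333333 and q = −2(tr M)³/27 + (tr M)·s/3 − det M = 20.740741.
Three real roots ⇒ use the trigonometric (Viète) form: r = 2√(−p/3) = 4.371626, φ = arccos(3q/(p·r)) = arccos(-0.993014) = 3.023320 rad.
y_k = r·cos(φ/3 − 2πk/3) for k = 0, 1, 2 gives y = 2.333333, 2.034895, -4.368229.
λ_k = y_k + 2.666667 gives λ = 5.0000, 4.7016, -1.7016 (check: the sum is 8.0000 = tr M).

Hence λ_max = 5.0000 and λ_min = -1.7016.


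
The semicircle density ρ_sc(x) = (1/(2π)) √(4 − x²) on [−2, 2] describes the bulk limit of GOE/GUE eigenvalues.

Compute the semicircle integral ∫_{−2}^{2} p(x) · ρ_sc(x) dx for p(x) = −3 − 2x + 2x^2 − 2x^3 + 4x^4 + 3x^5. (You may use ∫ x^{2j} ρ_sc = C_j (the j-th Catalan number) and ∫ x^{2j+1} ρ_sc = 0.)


Write p(x) = Σ a_i x^i, split into monomials and integrate each against ρ_sc separately.
Using ∫ x^{2j} ρ_sc = C_j = (1/(j+1)) C(2j, j) (Catalan numbers) and ∫ x^{2j+1} ρ_sc = 0 (odd monomials vanish by symmetry):
  i = 0 (even): a_0 · C_{0} = -3 · 1 = -3
  i = 1 (odd): ∫ x^1 ρ_sc = 0 (vanishes)
  i = 2 (even): a_2 · C_{1} = 2 · 1 = 2
  i = 3 (odd): ∫ x^3 ρ_sc = 0 (vanishes)
  i = 4 (even): a_4 · C_{2} = 4 · 2 = 8
  i = 5 (odd): ∫ x^5 ρ_sc = 0 (vanishes)

Summing the contributions: ∫_{−2}^{2} p(x) ρ_sc(x) dx = (-3) + 2 + 8 = 7.


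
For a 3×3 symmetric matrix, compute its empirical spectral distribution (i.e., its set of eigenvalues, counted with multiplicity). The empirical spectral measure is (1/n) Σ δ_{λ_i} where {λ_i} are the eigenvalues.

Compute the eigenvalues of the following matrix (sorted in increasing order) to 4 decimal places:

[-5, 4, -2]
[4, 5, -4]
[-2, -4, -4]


Since M is real symmetric, all three eigenvalues are real; they are the roots of det(λI − M) = λ³ − (tr M) λ² + s λ − det M, where s is the sum of the principal 2×2 minors.
tr M = -5 + 5 + (-4) = -4.
s = ((-5)·5 − 4²) + ((-5)·(-4) − (-2)²) + (5·(-4) − (-4)²) = -41 + 16 + (-36) = -61.
det M (expand along row 1) = (-5)·(-36) − 4·(-24) + (-2)·(-6) = 288.
Characteristic polynomial: λ³ + 4λ² − 61λ − 288 = 0.
Substitute λ = y + (tr M)/3 = y − 1.333333 to remove the quadratic term: y³ + p·y + q = 0 with p = s − (tr M)²/3 = -66.333333 and q = −2(tr M)³/27 + (tr M)·s/3 − det M = -201.925926.
Three real roots ⇒ use the trigonometric (Viète) form: r = 2√(−p/3) = 9.404491, φ = arccos(3q/(p·r)) = arccos(0.971060) = 0.241165 rad.
y_k = r·cos(φ/3 − 2πk/3) for k = 0, 1, 2 gives y = 9.374120, -4.033040, -5.341080.
λ_k = y_k − 1.333333 gives λ = 8.0408, -5.3664, -6.6744 (check: the sum is -4.0000 = tr M).

Eigenvalues sorted in increasing order: [-6.6744, -5.3664, 8.0408].


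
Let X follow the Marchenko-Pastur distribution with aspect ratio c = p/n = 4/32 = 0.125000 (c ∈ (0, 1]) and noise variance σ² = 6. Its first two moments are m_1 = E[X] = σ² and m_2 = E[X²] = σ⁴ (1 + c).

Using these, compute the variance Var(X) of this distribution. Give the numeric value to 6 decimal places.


m_1 = E[X] = σ² = 6, so m_1² = 36.
m_2 = E[X²] = σ⁴ (1 + c) = 36 · (1 + 0.125000) = 36 · 1.125000 = 40.500000.
(Note m_2 − m_1² simplifies to c · σ⁴ = 0.125000 · 36.)

Var(X) = m_2 − m_1² = 40.500000 − 36 = 4.500000.


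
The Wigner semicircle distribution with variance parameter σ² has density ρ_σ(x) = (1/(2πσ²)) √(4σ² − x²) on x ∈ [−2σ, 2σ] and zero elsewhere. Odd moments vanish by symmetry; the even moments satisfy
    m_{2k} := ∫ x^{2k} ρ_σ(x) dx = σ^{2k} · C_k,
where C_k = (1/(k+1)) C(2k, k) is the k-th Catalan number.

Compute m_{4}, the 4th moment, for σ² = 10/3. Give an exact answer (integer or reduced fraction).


By the scaled semicircle moment identity, m_{2k} = σ^{2k} · C_k with k = 2.
C_2 = (1/(k+1)) · C(2k, k) = (1/3) · C(4, 2) = (1/3) · 6 = 2.
σ^{2k} = (σ²)^k = (10/3)^2 = 100/9.

Therefore m_{4} = σ^{4} · C_2 = (100/9) · 2 = 200/9.


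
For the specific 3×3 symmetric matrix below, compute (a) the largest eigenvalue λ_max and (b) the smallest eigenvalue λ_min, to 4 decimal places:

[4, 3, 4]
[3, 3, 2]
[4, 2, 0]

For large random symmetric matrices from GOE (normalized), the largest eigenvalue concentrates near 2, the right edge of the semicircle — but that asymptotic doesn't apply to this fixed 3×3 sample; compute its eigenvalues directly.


Since M is real symmetric, all three eigenvalues are real; they are the roots of det(λI − M) = λ³ − (tr M) λ² + s λ − det M, where s is the sum of the principal 2×2 minors.
tr M = 4 + 3 + 0 = 7.
s = (4·3 − 3²) + (4·0 − 4²) + (3·0 − 2²) = 3 + (-16) + (-4) = -17.
det M (expand along row 1) = 4·(-4) − 3·(-8) + 4·(-6) = -16.
Characteristic polynomial: λ³ − 7λ² − 17λ + 16 = 0.
Substitute λ = y + (tr M)/3 = y + 2.333333 to remove the quadratic term: y³ + p·y + q = 0 with p = s − (tr M)²/3 = -33.333333 and q = −2(tr M)³/27 + (tr M)·s/3 − det M = -49.074074.
Three real roots ⇒ use the trigonometric (Viète) form: r = 2√(−p/3) = 6.666667, φ = arccos(3q/(p·r)) = arccos(0.662500) = 0.846645 rad.
y_k = r·cos(φ/3 − 2πk/3) for k = 0, 1, 2 gives y = 6.402940, -1.593643, -4.809296.
λ_k = y_k + 2.333333 gives λ = 8.7363, 0.7397, -2.4760 (check: the sum is 7.0000 = tr M).

Hence λ_max = 8.7363 and λ_min = -2.4760.


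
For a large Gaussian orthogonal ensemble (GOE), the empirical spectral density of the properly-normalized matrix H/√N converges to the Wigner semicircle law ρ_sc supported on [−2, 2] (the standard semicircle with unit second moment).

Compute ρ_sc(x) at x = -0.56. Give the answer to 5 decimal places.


ρ_sc(x) = (1/(2π)) √(4 − x²). With x = -0.56:
  4 − x² = 4 − (-0.56)² = 4 − 0.313600 = 3.686400.
  √(4 − x²) = 1.920000.
  1/(2π) = 0.159155.
  ρ_sc(-0.56) = 0.159155 · 1.920000 = 0.305577.

Rounded to 5 decimal places: ρ_sc(-0.56) ≈ 0.30558.


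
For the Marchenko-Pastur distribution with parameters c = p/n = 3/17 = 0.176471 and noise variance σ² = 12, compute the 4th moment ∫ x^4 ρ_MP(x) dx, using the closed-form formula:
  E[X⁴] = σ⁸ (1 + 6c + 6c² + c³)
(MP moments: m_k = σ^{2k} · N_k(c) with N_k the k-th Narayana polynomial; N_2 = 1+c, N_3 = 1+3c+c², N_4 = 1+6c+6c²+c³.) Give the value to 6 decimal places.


E[X⁴] = σ⁸ (1 + 6c + 6c² + c³) (fourth MP moment). With σ² = 12 (so σ⁸ = 20736) and c = 3/17 = 0.176471: E[X⁴] = 20736 · (1 + 6·0.176471 + 6·(0.176471)² + (0.176471)³) = 20736 · 2.251170.

So E[X^4] = 46680.268675.


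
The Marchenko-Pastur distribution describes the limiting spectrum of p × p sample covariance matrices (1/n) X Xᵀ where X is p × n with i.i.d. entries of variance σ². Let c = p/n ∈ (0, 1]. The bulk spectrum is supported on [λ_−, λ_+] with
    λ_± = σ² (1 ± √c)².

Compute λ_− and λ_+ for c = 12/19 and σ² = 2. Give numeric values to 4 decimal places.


c = 12/19 = 0.631579; √c = 0.794719.
λ_− = σ² (1 − √c)² = 2 · (1 − 0.794719)² = 2 · (0.205281)² = 0.084280.
λ_+ = σ² (1 + √c)² = 2 · (1 + 0.794719)² = 2 · (1.794719)² = 6.442036.

Rounded to 4 decimal places: λ_− ≈ 0.0843, λ_+ ≈ 6.4420.


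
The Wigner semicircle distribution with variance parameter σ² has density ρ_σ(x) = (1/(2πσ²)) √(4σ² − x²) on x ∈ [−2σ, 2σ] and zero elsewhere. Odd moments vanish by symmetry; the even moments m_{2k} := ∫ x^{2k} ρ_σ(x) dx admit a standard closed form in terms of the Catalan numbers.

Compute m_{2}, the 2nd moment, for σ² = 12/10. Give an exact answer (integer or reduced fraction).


By the scaled semicircle moment identity, m_{2k} = σ^{2k} · C_k with k = 1.
C_1 = (1/(k+1)) · C(2k, k) = (1/2) · C(2, 1) = (1/2) · 2 = 1.
σ^{2k} = (σ²)^k = (12/10)^1 = 6/5.

Therefore m_{2} = σ^{2} · C_1 = (6/5) · 1 = 6/5.


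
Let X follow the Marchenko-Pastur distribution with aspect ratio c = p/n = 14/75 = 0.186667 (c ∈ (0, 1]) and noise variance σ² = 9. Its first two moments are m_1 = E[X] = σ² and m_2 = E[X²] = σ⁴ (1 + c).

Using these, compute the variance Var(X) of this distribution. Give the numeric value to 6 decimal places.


m_1 = E[X] = σ² = 9, so m_1² = 81.
m_2 = E[X²] = σ⁴ (1 + c) = 81 · (1 + 0.186667) = 81 · 1.186667 = 96.120000.
(Note m_2 − m_1² simplifies to c · σ⁴ = 0.186667 · 81.)

Var(X) = m_2 − m_1² = 96.120000 − 81 = 15.120000.


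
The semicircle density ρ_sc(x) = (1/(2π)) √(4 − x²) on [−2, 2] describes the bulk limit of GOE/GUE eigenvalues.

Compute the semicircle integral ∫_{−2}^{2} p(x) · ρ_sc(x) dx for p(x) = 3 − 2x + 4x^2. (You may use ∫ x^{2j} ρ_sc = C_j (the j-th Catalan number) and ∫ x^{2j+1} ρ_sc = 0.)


Write p(x) = Σ a_i x^i, split into monomials and integrate each against ρ_sc separately.
Using ∫ x^{2j} ρ_sc = C_j = (1/(j+1)) C(2j, j) (Catalan numbers) and ∫ x^{2j+1} ρ_sc = 0 (odd monomials vanish by symmetry):
  i = 0 (even): a_0 · C_{0} = 3 · 1 = 3
  i = 1 (odd): ∫ x^1 ρ_sc = 0 (vanishes)
  i = 2 (even): a_2 · C_{1} = 4 · 1 = 4

Summing the contributions: ∫_{−2}^{2} p(x) ρ_sc(x) dx = 3 + 4 = 7.


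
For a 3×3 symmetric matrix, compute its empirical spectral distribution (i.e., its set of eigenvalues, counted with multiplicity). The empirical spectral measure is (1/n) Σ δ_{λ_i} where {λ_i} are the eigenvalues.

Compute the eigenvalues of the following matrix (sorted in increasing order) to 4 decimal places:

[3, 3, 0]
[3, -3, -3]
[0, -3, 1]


Since M is real symmetric, all three eigenvalues are real; they are the roots of det(λI − M) = λ³ − (tr M) λ² + s λ − det M, where s is the sum of the principal 2×2 minors.
tr M = 3 + (-3) + 1 = 1.
s = (3·(-3) − 3²) + (3·1 − 0²) + ((-3)·1 − (-3)²) = -18 + 3 + (-12) = -27.
det M (expand along row 1) = 3·(-12) − 3·3 + 0·(-9) = -45.
Characteristic polynomial: λ³ − λ² − 27λ + 45 = 0.
Substitute λ = y + (tr M)/3 = y + 0.333333 to remove the quadratic term: y³ + p·y + q = 0 with p = s − (tr M)²/3 = -27.333333 and q = −2(tr M)³/27 + (tr M)·s/3 − det M = 35.925926.
Three real roots ⇒ use the trigonometric (Viète) form: r = 2√(−p/3) = 6.036923, φ = arccos(3q/(p·r)) = arccos(-0.653162) = 2.282549 rad.
y_k = r·cos(φ/3 − 2πk/3) for k = 0, 1, 2 gives y = 4.372244, 1.418867, -5.791111.
λ_k = y_k + 0.333333 gives λ = 4.7056, 1.7522, -5.4578 (check: the sum is 1.0000 = tr M).

Eigenvalues sorted in increasing order: [-5.4578, 1.7522, 4.7056].


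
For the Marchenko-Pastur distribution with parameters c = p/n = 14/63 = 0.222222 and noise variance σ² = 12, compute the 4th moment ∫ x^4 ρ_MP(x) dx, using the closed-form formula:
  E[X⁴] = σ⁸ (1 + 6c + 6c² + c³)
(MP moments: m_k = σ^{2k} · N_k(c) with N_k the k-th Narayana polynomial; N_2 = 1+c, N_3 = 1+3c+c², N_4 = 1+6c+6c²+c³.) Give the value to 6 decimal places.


E[X⁴] = σ⁸ (1 + 6c + 6c² + c³) (fourth MP moment). With σ² = 12 (so σ⁸ = 20736) and c = 14/63 = 0.222222: E[X⁴] = 20736 · (1 + 6·0.222222 + 6·(0.222222)² + (0.222222)³) = 20736 · 2.640604.

So E[X^4] = 54755.555556.


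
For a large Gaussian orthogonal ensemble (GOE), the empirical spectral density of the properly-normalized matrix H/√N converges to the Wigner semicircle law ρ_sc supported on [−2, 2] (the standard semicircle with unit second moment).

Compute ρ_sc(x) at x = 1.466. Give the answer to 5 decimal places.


ρ_sc(x) = (1/(2π)) √(4 − x²). With x = 1.466:
  4 − x² = 4 − (1.466)² = 4 − 2.149156 = 1.850844.
  √(4 − x²) = 1.360457.
  1/(2π) = 0.159155.
  ρ_sc(1.466) = 0.159155 · 1.360457 = 0.216524.

Rounded to 5 decimal places: ρ_sc(1.466) ≈ 0.21652.


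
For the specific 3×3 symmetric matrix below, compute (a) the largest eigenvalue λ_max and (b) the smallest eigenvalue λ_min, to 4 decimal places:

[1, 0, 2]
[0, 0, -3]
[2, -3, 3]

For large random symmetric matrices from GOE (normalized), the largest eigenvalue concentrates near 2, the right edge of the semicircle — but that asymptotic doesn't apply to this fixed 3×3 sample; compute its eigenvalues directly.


Since M is real symmetric, all three eigenvalues are real; they are the roots of det(λI − M) = λ³ − (tr M) λ² + s λ − det M, where s is the sum of the principal 2×2 minors.
tr M = 1 + 0 + 3 = 4.
s = (1·0 − 0²) + (1·3 − 2²) + (0·3 − (-3)²) = 0 + (-1) + (-9) = -10.
det M (expand along row 1) = 1·(-9) − 0·6 + 2·0 = -9.
Characteristic polynomial: λ³ − 4λ² − 10λ + 9 = 0.
Substitute λ = y + (tr M)/3 = y + 1.333333 to remove the quadratic term: y³ + p·y + q = 0 with p = s − (tr M)²/3 = -15.333333 and q = −2(tr M)³/27 + (tr M)·s/3 − det M = -9.074074.
Three real roots ⇒ use the trigonometric (Viète) form: r = 2√(−p/3) = 4.521553, φ = arccos(3q/(p·r)) = arccos(0.392644) = 1.167291 rad.
y_k = r·cos(φ/3 − 2πk/3) for k = 0, 1, 2 gives y = 4.183576, -0.606325, -3.577252.
λ_k = y_k + 1.333333 gives λ = 5.5169, 0.7270, -2.2439 (check: the sum is 4.0000 = tr M).

Hence λ_max = 5.5169 and λ_min = -2.2439.


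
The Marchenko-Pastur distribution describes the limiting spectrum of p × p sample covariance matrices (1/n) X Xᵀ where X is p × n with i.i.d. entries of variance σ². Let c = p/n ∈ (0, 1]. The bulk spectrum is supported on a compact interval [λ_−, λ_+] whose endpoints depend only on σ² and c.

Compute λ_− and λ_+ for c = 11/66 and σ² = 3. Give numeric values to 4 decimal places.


c = 11/66 = 0.166667; √c = 0.408248.
λ_− = σ² (1 − √c)² = 3 · (1 − 0.408248)² = 3 · (0.591752)² = 1.050510.
λ_+ = σ² (1 + √c)² = 3 · (1 + 0.408248)² = 3 · (1.408248)² = 5.949490.

Rounded to 4 decimal places: λ_− ≈ 1.0505, λ_+ ≈ 5.9495.


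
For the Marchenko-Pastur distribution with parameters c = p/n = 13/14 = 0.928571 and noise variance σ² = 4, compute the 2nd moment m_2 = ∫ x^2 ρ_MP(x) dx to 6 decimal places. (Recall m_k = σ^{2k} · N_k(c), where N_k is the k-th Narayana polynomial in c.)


E[X²] = σ⁴ (1 + c) (second MP moment). With σ² = 4 (so σ⁴ = 16) and c = 13/14 = 0.928571: E[X²] = 16 · (1 + 0.928571) = 16 · 1.928571.

So E[X^2] = 30.857143.


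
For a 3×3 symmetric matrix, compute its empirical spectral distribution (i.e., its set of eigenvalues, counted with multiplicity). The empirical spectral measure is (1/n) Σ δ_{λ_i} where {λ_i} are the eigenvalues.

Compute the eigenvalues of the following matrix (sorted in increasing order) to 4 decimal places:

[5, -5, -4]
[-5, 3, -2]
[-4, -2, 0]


Since M is real symmetric, all three eigenvalues are real; they are the roots of det(λI − M) = λ³ − (tr M) λ² + s λ − det M, where s is the sum of the principal 2×2 minors.
tr M = 5 + 3 + 0 = 8.
s = (5·3 − (-5)²) + (5·0 − (-4)²) + (3·0 − (-2)²) = -10 + (-16) + (-4) = -30.
det M (expand along row 1) = 5·(-4) − (-5)·(-8) + (-4)·22 = -148.
Characteristic polynomial: λ³ − 8λ² − 30λ + 148 = 0.
Substitute λ = y + (tr M)/3 = y + 2.666667 to remove the quadratic term: y³ + p·y + q = 0 with p = s − (tr M)²/3 = -51.333333 and q = −2(tr M)³/27 + (tr M)·s/3 − det M = 30.074074.
Three real roots ⇒ use the trigonometric (Viète) form: r = 2√(−p/3) = 8.273116, φ = arccos(3q/(p·r)) = arccos(-0.212444) = 1.784872 rad.
y_k = r·cos(φ/3 − 2πk/3) for k = 0, 1, 2 gives y = 6.851566, 0.589857, -7.441423.
λ_k = y_k + 2.666667 gives λ = 9.5182, 3.2565, -4.7748 (check: the sum is 8.0000 = tr M).

Eigenvalues sorted in increasing order: [-4.7748, 3.2565, 9.5182].


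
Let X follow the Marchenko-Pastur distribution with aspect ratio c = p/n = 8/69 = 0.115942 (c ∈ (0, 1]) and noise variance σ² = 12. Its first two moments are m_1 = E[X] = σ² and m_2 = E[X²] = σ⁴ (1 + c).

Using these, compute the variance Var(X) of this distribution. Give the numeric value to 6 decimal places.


m_1 = E[X] = σ² = 12, so m_1² = 144.
m_2 = E[X²] = σ⁴ (1 + c) = 144 · (1 + 0.115942) = 144 · 1.115942 = 160.695652.
(Note m_2 − m_1² simplifies to c · σ⁴ = 0.115942 · 144.)

Var(X) = m_2 − m_1² = 160.695652 − 144 = 16.695652.


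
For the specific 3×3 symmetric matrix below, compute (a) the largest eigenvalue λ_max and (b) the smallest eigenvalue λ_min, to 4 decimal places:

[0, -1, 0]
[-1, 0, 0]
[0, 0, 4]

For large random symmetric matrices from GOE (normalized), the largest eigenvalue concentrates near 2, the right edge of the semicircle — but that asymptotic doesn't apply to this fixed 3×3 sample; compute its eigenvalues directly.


Since M is real symmetric, all three eigenvalues are real; they are the roots of det(λI − M) = λ³ − (tr M) λ² + s λ − det M, where s is the sum of the principal 2×2 minors.
tr M = 0 + 0 + 4 = 4.
s = (0·0 − (-1)²) + (0·4 − 0²) + (0·4 − 0²) = -1 + 0 + 0 = -1.
det M (expand along row 1) = 0·0 − (-1)·(-4) + 0·0 = -4.
Characteristic polynomial: λ³ − 4λ² − λ + 4 = 0.
Substitute λ = y + (tr M)/3 = y + 1.333333 to remove the quadratic term: y³ + p·y + q = 0 with p = s − (tr M)²/3 = -6.333333 and q = −2(tr M)³/27 + (tr M)·s/3 − det M = -2.074074.
Three real roots ⇒ use the trigonometric (Viète) form: r = 2√(−p/3) = 2.905933, φ = arccos(3q/(p·r)) = arccos(0.338086) = 1.225914 rad.
y_k = r·cos(φ/3 − 2πk/3) for k = 0, 1, 2 gives y = 2.666667, -0.333333, -2.333333.
λ_k = y_k + 1.333333 gives λ = 4.0000, 1.0000, -1.0000 (check: the sum is 4.0000 = tr M).

Hence λ_max = 4.0000 and λ_min = -1.0000.


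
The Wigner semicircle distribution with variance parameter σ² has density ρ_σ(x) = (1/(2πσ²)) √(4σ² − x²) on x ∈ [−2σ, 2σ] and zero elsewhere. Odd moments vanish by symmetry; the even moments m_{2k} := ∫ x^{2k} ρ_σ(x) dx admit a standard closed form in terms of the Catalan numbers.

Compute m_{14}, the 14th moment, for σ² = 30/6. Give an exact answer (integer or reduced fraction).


By the scaled semicircle moment identity, m_{2k} = σ^{2k} · C_k with k = 7.
C_7 = (1/(k+1)) · C(2k, k) = (1/8) · C(14, 7) = (1/8) · 3432 = 429.
σ^{2k} = (σ²)^k = (30/6)^7 = 78125.

Therefore m_{14} = σ^{14} · C_7 = 78125 · 429 = 33515625.


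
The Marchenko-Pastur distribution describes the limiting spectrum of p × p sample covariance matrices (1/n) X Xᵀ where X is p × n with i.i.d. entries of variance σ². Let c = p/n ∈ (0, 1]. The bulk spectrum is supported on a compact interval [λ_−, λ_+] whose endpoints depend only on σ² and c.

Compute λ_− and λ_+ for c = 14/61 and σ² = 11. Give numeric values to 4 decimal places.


c = 14/61 = 0.229508; √c = 0.479070.
λ_− = σ² (1 − √c)² = 11 · (1 − 0.479070)² = 11 · (0.520930)² = 2.985047.
λ_+ = σ² (1 + √c)² = 11 · (1 + 0.479070)² = 11 · (1.479070)² = 24.064133.

Rounded to 4 decimal places: λ_− ≈ 2.9850, λ_+ ≈ 24.0641.


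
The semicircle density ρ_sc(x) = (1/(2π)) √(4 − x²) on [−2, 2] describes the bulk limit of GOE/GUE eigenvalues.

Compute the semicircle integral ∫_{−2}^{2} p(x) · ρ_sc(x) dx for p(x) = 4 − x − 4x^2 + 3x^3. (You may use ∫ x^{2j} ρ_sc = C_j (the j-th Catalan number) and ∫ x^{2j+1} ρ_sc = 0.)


Write p(x) = Σ a_i x^i, split into monomials and integrate each against ρ_sc separately.
Using ∫ x^{2j} ρ_sc = C_j = (1/(j+1)) C(2j, j) (Catalan numbers) and ∫ x^{2j+1} ρ_sc = 0 (odd monomials vanish by symmetry):
  i = 0 (even): a_0 · C_{0} = 4 · 1 = 4
  i = 1 (odd): ∫ x^1 ρ_sc = 0 (vanishes)
  i = 2 (even): a_2 · C_{1} = -4 · 1 = -4
  i = 3 (odd): ∫ x^3 ρ_sc = 0 (vanishes)

Summing the contributions: ∫_{−2}^{2} p(x) ρ_sc(x) dx = 4 + (-4) = 0.


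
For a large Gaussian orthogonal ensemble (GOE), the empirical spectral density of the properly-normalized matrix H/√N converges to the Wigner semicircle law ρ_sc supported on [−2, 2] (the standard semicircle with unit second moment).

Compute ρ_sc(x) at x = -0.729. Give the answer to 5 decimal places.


ρ_sc(x) = (1/(2π)) √(4 − x²). With x = -0.729:
  4 − x² = 4 − (-0.729)² = 4 − 0.531441 = 3.468559.
  √(4 − x²) = 1.862407.
  1/(2π) = 0.159155.
  ρ_sc(-0.729) = 0.159155 · 1.862407 = 0.296411.

Rounded to 5 decimal places: ρ_sc(-0.729) ≈ 0.29641.


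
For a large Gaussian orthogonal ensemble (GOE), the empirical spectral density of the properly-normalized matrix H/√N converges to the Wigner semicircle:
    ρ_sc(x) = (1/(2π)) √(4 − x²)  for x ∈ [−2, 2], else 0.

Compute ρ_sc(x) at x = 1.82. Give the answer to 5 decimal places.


ρ_sc(x) = (1/(2π)) √(4 − x²). With x = 1.82:
  4 − x² = 4 − (1.82)² = 4 − 3.312400 = 0.687600.
  √(4 − x²) = 0.829216.
  1/(2π) = 0.159155.
  ρ_sc(1.82) = 0.159155 · 0.829216 = 0.131974.

Rounded to 5 decimal places: ρ_sc(1.82) ≈ 0.13197.


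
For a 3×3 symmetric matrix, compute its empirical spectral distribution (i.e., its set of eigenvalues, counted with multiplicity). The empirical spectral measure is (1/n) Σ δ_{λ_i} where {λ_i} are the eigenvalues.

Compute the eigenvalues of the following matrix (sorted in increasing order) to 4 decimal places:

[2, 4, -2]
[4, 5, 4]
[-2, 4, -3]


Since M is real symmetric, all three eigenvalues are real; they are the roots of det(λI − M) = λ³ − (tr M) λ² + s λ − det M, where s is the sum of the principal 2×2 minors.
tr M = 2 + 5 + (-3) = 4.
s = (2·5 − 4²) + (2·(-3) − (-2)²) + (5·(-3) − 4²) = -6 + (-10) + (-31) = -47.
det M (expand along row 1) = 2·(-31) − 4·(-4) + (-2)·26 = -98.
Characteristic polynomial: λ³ − 4λ² − 47λ + 98 = 0.
Substitute λ = y + (tr M)/3 = y + 1.333333 to remove the quadratic term: y³ + p·y + q = 0 with p = s − (tr M)²/3 = -52.333333 and q = −2(tr M)³/27 + (tr M)·s/3 − det M = 30.592593.
Three real roots ⇒ use the trigonometric (Viète) form: r = 2√(−p/3) = 8.353309, φ = arccos(3q/(p·r)) = arccos(-0.209943) = 1.782313 rad.
y_k = r·cos(φ/3 − 2πk/3) for k = 0, 1, 2 gives y = 6.921972, 0.588466, -7.510438.
λ_k = y_k + 1.333333 gives λ = 8.2553, 1.9218, -6.1771 (check: the sum is 4.0000 = tr M).

Eigenvalues sorted in increasing order: [-6.1771, 1.9218, 8.2553].


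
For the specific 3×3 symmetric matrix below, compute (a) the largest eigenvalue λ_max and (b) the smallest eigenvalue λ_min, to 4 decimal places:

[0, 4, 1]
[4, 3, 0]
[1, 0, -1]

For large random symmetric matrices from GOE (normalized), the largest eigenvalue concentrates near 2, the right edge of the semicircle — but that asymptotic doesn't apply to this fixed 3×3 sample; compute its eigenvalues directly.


Since M is real symmetric, all three eigenvalues are real; they are the roots of det(λI − M) = λ³ − (tr M) λ² + s λ − det M, where s is the sum of the principal 2×2 minors.
tr M = 0 + 3 + (-1) = 2.
s = (0·3 − 4²) + (0·(-1) − 1²) + (3·(-1) − 0²) = -16 + (-1) + (-3) = -20.
det M (expand along row 1) = 0·(-3) − 4·(-4) + 1·(-3) = 13.
Characteristic polynomial: λ³ − 2λ² − 20λ − 13 = 0.
Substitute λ = y + (tr M)/3 = y + 0.666667 to remove the quadratic term: y³ + p·y + q = 0 with p = s − (tr M)²/3 = -21.333333 and q = −2(tr M)³/27 + (tr M)·s/3 − det M = -26.925926.
Three real roots ⇒ use the trigonometric (Viète) form: r = 2√(−p/3) = 5.333333, φ = arccos(3q/(p·r)) = arccos(0.709961) = 0.781354 rad.
y_k = r·cos(φ/3 − 2πk/3) for k = 0, 1, 2 gives y = 5.153461, -1.387312, -3.766148.
λ_k = y_k + 0.666667 gives λ = 5.8201, -0.7206, -3.0995 (check: the sum is 2.0000 = tr M).

Hence λ_max = 5.8201 and λ_min = -3.0995.


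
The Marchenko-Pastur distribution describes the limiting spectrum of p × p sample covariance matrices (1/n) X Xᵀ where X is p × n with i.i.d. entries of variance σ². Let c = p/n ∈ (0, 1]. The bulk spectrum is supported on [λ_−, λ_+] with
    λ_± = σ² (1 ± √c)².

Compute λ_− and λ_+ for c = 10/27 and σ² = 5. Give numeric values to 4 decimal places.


c = 10/27 = 0.370370; √c = 0.608581.
λ_− = σ² (1 − √c)² = 5 · (1 − 0.608581)² = 5 · (0.391419)² = 0.766046.
λ_+ = σ² (1 + √c)² = 5 · (1 + 0.608581)² = 5 · (1.608581)² = 12.937658.

Rounded to 4 decimal places: λ_− ≈ 0.7660, λ_+ ≈ 12.9377.


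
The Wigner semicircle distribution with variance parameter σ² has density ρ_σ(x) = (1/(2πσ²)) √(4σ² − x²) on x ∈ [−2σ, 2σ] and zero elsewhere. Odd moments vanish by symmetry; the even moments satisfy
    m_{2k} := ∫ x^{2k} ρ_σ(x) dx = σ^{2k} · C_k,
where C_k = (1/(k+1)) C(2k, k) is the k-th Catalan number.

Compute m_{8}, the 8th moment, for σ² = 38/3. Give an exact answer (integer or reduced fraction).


By the scaled semicircle moment identity, m_{2k} = σ^{2k} · C_k with k = 4.
C_4 = (1/(k+1)) · C(2k, k) = (1/5) · C(8, 4) = (1/5) · 70 = 14.
σ^{2k} = (σ²)^k = (38/3)^4 = 2085136/81.

Therefore m_{8} = σ^{8} · C_4 = (2085136/81) · 14 = 29191904/81.


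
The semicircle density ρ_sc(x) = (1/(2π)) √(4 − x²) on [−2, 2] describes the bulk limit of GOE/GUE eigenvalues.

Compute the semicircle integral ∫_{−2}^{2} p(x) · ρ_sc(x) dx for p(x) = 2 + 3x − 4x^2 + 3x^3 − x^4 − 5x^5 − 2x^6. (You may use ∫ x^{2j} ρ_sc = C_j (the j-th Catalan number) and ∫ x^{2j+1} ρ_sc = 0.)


Write p(x) = Σ a_i x^i, split into monomials and integrate each against ρ_sc separately.
Using ∫ x^{2j} ρ_sc = C_j = (1/(j+1)) C(2j, j) (Catalan numbers) and ∫ x^{2j+1} ρ_sc = 0 (odd monomials vanish by symmetry):
  i = 0 (even): a_0 · C_{0} = 2 · 1 = 2
  i = 1 (odd): ∫ x^1 ρ_sc = 0 (vanishes)
  i = 2 (even): a_2 · C_{1} = -4 · 1 = -4
  i = 3 (odd): ∫ x^3 ρ_sc = 0 (vanishes)
  i = 4 (even): a_4 · C_{2} = -1 · 2 = -2
  i = 5 (odd): ∫ x^5 ρ_sc = 0 (vanishes)
  i = 6 (even): a_6 · C_{3} = -2 · 5 = -10

Summing the contributions: ∫_{−2}^{2} p(x) ρ_sc(x) dx = 2 + (-4) + (-2) + (-10) = -14.


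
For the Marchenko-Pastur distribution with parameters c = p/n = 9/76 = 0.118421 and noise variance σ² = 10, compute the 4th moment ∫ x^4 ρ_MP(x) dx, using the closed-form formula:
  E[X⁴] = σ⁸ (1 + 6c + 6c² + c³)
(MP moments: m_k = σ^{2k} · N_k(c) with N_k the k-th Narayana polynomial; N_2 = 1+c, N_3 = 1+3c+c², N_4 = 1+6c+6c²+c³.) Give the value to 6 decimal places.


E[X⁴] = σ⁸ (1 + 6c + 6c² + c³) (fourth MP moment). With σ² = 10 (so σ⁸ = 10000) and c = 9/76 = 0.118421: E[X⁴] = 10000 · (1 + 6·0.118421 + 6·(0.118421)² + (0.118421)³) = 10000 · 1.796328.

So E[X^4] = 17963.282731.
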